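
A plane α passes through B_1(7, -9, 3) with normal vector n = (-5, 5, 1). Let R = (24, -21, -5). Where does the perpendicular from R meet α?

α: n·r = n·B_1 gives -5x + 5y + z = -77.
Foot = R − λn with λ = (n·R − d)/|n|² = (-230 − (-77))/51 = -3.
Foot = (24, -21, -5) − (-3)·(-5, 5, 1) = (9, -6, -2).

(9, -6, -2)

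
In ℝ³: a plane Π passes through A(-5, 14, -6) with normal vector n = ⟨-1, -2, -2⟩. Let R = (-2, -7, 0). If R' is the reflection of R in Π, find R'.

Π: n·r = n·A gives -x - 2y - 2z = -11.
λ = (n·R − d)/|n|² = (16 − (-11))/9 = 3.
Reflection = R − 2λn = (-2, -7, 0) − 6·(-1, -2, -2) = (4, 5, 12).

(4, 5, 12)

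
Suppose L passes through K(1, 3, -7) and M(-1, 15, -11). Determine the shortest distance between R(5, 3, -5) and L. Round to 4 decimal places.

4.2941

A direction vector for L is M − K = (-2, 12, -4).
Taking (1, 3, -7) on L with direction v = (-2, 12, -4): w = R − (1, 3, -7) = (4, 0, 2), and w × v = (-24, 12, 48).
Distance = |w × v| / |v| = √3024 / √164 ≈ 4.2941.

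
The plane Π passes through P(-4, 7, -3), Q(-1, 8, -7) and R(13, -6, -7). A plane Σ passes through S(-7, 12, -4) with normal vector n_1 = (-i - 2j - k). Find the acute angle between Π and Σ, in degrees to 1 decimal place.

PQ = (3, 1, -4), PR = (17, -13, -4); a normal to Π is PQ × PR = (-56, -56, -56).
Using P: Π has equation -56x - 56y - 56z = 0.
Σ: n_1·r = n_1·S gives -x - 2y - z = -13.
cos θ = |n₁·n₂| / (|n₁||n₂|) = |224| / (√9408 · √6).
θ = arccos(0.94281) ≈ 19.5°.

19.5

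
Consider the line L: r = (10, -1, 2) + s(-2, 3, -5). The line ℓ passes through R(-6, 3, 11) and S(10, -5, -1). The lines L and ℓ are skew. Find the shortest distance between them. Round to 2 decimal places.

A direction vector for ℓ is S − R = (16, -8, -12).
Common perpendicular direction n = (-2, 3, -5) × (16, -8, -12) = (-76, -104, -32).
With w = (-6, 3, 11) − (10, -1, 2) = (-16, 4, 9), w · n = 512.
Distance = |w · n| / |n| = |512| / √17616 ≈ 3.86.

3.86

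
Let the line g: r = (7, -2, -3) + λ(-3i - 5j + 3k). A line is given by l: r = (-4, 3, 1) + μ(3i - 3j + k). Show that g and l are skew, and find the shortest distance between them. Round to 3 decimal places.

4.128

Common perpendicular direction n = (-3, -5, 3) × (3, -3, 1) = (4, 12, 24).
With w = (-4, 3, 1) − (7, -2, -3) = (-11, 5, 4), w · n = 112.
Since n ≠ 0 the lines are not parallel, and w · n = 112 ≠ 0 so they do not intersect; hence they are skew.
Distance = |w · n| / |n| = |112| / √736 ≈ 4.128.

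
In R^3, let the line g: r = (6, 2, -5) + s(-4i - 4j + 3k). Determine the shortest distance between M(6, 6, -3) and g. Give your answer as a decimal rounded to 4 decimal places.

Taking (6, 2, -5) on g with direction v = (-4, -4, 3): w = M − (6, 2, -5) = (0, 4, 2), and w × v = (20, -8, 16).
Distance = |w × v| / |v| = √720 / √41 ≈ 4.1906.

4.1906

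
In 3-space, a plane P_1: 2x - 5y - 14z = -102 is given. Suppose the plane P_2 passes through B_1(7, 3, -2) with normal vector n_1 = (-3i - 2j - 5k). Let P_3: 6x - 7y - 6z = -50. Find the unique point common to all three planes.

P_2: n_1·r = n_1·B_1 gives -3x - 2y - 5z = -17.
Solving the 3×3 linear system 2x - 5y - 14z = -102, -3x - 2y - 5z = -17, 6x - 7y - 6z = -50 (e.g. by elimination or Cramer's rule, determinant = -268) gives (-5, -4, 8).

(-5, -4, 8)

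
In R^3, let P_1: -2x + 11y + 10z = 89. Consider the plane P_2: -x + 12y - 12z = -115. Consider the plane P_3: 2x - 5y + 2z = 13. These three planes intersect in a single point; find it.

Solving the 3×3 linear system -2x + 11y + 10z = 89, -x + 12y - 12z = -115, 2x - 5y + 2z = 13 (e.g. by elimination or Cramer's rule, determinant = -360) gives (-5, -1, 9).

(-5, -1, 9)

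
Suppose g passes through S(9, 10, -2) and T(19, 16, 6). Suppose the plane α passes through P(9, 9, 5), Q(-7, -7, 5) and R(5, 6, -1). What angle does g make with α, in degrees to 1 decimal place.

A direction vector for g is T − S = (10, 6, 8).
PQ = (-16, -16, 0), PR = (-4, -3, -6); a normal to α is PQ × PR = (96, -96, -16).
Using P: α has equation 96x - 96y - 16z = -80.
sin θ = |n·v| / (|n||v|) = |256| / (√18688 · √200) = 0.13242.
θ ≈ 7.6°.

7.6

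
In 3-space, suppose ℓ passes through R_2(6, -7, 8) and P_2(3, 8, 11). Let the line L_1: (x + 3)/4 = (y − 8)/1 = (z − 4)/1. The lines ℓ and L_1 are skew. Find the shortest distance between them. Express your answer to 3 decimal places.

A direction vector for ℓ is P_2 − R_2 = (-3, 15, 3).
L_1 has direction (4, 1, 1) through (-3, 8, 4).
Common perpendicular direction n = (-3, 15, 3) × (4, 1, 1) = (12, 15, -63).
With w = (-3, 8, 4) − (6, -7, 8) = (-9, 15, -4), w · n = 369.
Distance = |w · n| / |n| = |369| / √4338 ≈ 5.602.

5.602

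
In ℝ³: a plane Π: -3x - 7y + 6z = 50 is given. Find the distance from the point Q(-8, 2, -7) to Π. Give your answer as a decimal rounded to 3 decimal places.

8.458

n·Q − d = (-3)·(-8) + (-7)·(2) + (6)·(-7) − 50 = -82; |n| = √94.
Distance = |-82| / √94 = 82/√94 ≈ 8.458.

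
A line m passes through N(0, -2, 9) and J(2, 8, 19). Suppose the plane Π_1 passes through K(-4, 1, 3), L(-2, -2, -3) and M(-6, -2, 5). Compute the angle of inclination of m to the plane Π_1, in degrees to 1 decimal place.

12.7

A direction vector for m is J − N = (2, 10, 10).
KL = (2, -3, -6), KM = (-2, -3, 2); a normal to Π_1 is KL × KM = (-24, 8, -12).
Using K: Π_1 has equation -24x + 8y - 12z = 68.
sin θ = |n·v| / (|n||v|) = |-88| / (√784 · √204) = 0.22004.
θ ≈ 12.7°.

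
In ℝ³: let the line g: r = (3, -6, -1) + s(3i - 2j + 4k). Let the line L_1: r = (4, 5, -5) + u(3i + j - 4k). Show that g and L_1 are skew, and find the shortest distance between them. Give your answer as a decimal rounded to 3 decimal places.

Common perpendicular direction n = (3, -2, 4) × (3, 1, -4) = (4, 24, 9).
With w = (4, 5, -5) − (3, -6, -1) = (1, 11, -4), w · n = 232.
Since n ≠ 0 the lines are not parallel, and w · n = 232 ≠ 0 so they do not intersect; hence they are skew.
Distance = |w · n| / |n| = |232| / √673 ≈ 8.943.

8.943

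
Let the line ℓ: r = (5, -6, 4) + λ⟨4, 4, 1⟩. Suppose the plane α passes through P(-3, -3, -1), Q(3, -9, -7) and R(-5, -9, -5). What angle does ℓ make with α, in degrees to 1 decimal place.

7.8

PQ = (6, -6, -6), PR = (-2, -6, -4); a normal to α is PQ × PR = (-12, 36, -48).
Using P: α has equation -12x + 36y - 48z = -24.
sin θ = |n·v| / (|n||v|) = |48| / (√3744 · √33) = 0.13656.
θ ≈ 7.8°.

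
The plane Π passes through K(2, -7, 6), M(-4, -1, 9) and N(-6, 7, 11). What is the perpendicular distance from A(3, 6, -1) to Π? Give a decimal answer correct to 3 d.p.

8.277

KM = (-6, 6, 3), KN = (-8, 14, 5); a normal to Π is KM × KN = (-12, 6, -36).
Using K: Π has equation -12x + 6y - 36z = -282.
n·A − d = (-12)·(3) + (6)·(6) + (-36)·(-1) − (-282) = 318; |n| = √1476.
Distance = |318| / √1476 = 318/√1476 ≈ 8.277.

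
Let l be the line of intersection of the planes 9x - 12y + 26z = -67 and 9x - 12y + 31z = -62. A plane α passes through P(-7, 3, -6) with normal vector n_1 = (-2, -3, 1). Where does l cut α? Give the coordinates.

(-5, 4, 1)

Direction of l: (9, -12, 26) × (9, -12, 31) = (-60, -45, 0).
A point on l: solving the two plane equations with x = 3 gives (3, 10, 1).
α: n_1·r = n_1·P gives -2x - 3y + z = -1.
Substitute r = (3, 10, 1) + t(-60, -45, 0) into the plane: -35 + 255t = -1, so t = 2/15.
Intersection: (3, 10, 1) + (2/15)·(-60, -45, 0) = (-5, 4, 1).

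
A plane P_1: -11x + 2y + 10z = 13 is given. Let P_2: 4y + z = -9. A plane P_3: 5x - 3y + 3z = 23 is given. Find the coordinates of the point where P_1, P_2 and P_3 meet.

Solving the 3×3 linear system -11x + 2y + 10z = 13, 4y + z = -9, 5x - 3y + 3z = 23 (e.g. by elimination or Cramer's rule, determinant = -355) gives (1, -3, 3).

(1, -3, 3)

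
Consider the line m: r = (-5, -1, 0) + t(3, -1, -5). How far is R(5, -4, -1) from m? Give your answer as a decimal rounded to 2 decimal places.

Taking (-5, -1, 0) on m with direction v = (3, -1, -5): w = R − (-5, -1, 0) = (10, -3, -1), and w × v = (14, 47, -1).
Distance = |w × v| / |v| = √2406 / √35 ≈ 8.29.

8.29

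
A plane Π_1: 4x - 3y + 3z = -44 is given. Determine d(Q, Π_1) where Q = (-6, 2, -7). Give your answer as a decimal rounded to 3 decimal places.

1.200

n·Q − d = (4)·(-6) + (-3)·(2) + (3)·(-7) − (-44) = -7; |n| = √34.
Distance = |-7| / √34 = 7/√34 ≈ 1.200.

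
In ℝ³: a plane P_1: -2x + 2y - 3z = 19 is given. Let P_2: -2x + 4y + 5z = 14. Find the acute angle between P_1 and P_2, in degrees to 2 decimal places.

83.77

cos θ = |n₁·n₂| / (|n₁||n₂|) = |-3| / (√17 · √45).
θ = arccos(0.10847) ≈ 83.77°.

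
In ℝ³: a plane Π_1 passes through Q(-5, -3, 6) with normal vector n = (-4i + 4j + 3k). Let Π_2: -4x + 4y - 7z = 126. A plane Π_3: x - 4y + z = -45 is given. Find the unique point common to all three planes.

Π_1: n·r = n·Q gives -4x + 4y + 3z = 26.
Solving the 3×3 linear system -4x + 4y + 3z = 26, -4x + 4y - 7z = 126, x - 4y + z = -45 (e.g. by elimination or Cramer's rule, determinant = 120) gives (-7, 7, -10).

(-7, 7, -10)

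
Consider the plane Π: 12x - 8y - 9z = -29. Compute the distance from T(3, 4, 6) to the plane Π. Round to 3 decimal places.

1.235

n·T − d = (12)·(3) + (-8)·(4) + (-9)·(6) − (-29) = -21; |n| = √289.
Distance = |-21| / √289 = 21/√289 ≈ 1.235.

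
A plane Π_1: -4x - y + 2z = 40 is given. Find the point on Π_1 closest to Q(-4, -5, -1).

Foot = Q − λn with λ = (n·Q − d)/|n|² = (19 − 40)/21 = -1.
Foot = (-4, -5, -1) − (-1)·(-4, -1, 2) = (-8, -6, 1).

(-8, -6, 1)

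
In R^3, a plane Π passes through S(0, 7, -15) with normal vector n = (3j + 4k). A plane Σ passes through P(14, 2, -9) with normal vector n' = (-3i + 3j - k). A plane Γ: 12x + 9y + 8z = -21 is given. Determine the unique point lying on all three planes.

Π: n·r = n·S gives 3y + 4z = -39.
Σ: n'·r = n'·P gives -3x + 3y - z = -27.
Solving the 3×3 linear system 3y + 4z = -39, -3x + 3y - z = -27, 12x + 9y + 8z = -21 (e.g. by elimination or Cramer's rule, determinant = -216) gives (6, -5, -6).

(6, -5, -6)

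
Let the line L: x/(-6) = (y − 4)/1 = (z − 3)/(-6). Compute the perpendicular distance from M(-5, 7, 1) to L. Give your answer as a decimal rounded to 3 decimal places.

3.203

L has direction (-6, 1, -6) through (0, 4, 3).
Taking (0, 4, 3) on L with direction v = (-6, 1, -6): w = M − (0, 4, 3) = (-5, 3, -2), and w × v = (-16, -18, 13).
Distance = |w × v| / |v| = √749 / √73 ≈ 3.203.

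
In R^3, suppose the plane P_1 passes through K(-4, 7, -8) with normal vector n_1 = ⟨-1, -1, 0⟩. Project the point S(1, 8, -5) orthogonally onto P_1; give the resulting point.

(-2, 5, -5)

P_1: n_1·r = n_1·K gives -x - y = -3.
Foot = S − λn with λ = (n·S − d)/|n|² = (-9 − (-3))/2 = -3.
Foot = (1, 8, -5) − (-3)·(-1, -1, 0) = (-2, 5, -5).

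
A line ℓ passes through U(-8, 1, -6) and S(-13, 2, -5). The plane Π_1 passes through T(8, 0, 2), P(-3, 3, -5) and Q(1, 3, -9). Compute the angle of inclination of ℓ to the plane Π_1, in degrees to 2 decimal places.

A direction vector for ℓ is S − U = (-5, 1, 1).
TP = (-11, 3, -7), TQ = (-7, 3, -11); a normal to Π_1 is TP × TQ = (-12, -72, -12).
Using T: Π_1 has equation -12x - 72y - 12z = -120.
sin θ = |n·v| / (|n||v|) = |-24| / (√5472 · √27) = 0.06244.
θ ≈ 3.58°.

3.58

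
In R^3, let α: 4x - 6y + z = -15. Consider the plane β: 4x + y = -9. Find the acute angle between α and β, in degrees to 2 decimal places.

cos θ = |n₁·n₂| / (|n₁||n₂|) = |10| / (√53 · √17).
θ = arccos(0.33315) ≈ 70.54°.

70.54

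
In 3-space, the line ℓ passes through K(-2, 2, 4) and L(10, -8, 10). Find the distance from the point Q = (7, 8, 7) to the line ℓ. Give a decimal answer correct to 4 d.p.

10.5092

A direction vector for ℓ is L − K = (12, -10, 6).
Taking (-2, 2, 4) on ℓ with direction v = (12, -10, 6): w = Q − (-2, 2, 4) = (9, 6, 3), and w × v = (66, -18, -162).
Distance = |w × v| / |v| = √30924 / √280 ≈ 10.5092.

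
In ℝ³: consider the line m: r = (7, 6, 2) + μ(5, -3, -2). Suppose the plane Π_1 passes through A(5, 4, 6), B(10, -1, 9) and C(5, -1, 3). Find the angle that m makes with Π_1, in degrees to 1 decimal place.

36.9

AB = (5, -5, 3), AC = (0, -5, -3); a normal to Π_1 is AB × AC = (30, 15, -25).
Using A: Π_1 has equation 30x + 15y - 25z = 60.
sin θ = |n·v| / (|n||v|) = |155| / (√1750 · √38) = 0.60106.
θ ≈ 36.9°.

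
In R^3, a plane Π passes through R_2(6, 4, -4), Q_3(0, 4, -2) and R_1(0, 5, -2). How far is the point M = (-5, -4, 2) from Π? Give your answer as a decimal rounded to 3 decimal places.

R_2Q_3 = (-6, 0, 2), R_2R_1 = (-6, 1, 2); a normal to Π is R_2Q_3 × R_2R_1 = (-2, 0, -6).
Using R_2: Π has equation -2x - 6z = 12.
n·M − d = (-2)·(-5) + (0)·(-4) + (-6)·(2) − 12 = -14; |n| = √40.
Distance = |-14| / √40 = 14/√40 ≈ 2.214.

2.214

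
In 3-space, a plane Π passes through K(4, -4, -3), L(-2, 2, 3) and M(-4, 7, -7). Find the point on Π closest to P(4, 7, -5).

KL = (-6, 6, 6), KM = (-8, 11, -4); a normal to Π is KL × KM = (-90, -72, -18).
Using K: Π has equation -90x - 72y - 18z = -18.
Foot = P − λn with λ = (n·P − d)/|n|² = (-774 − (-18))/13608 = -1/18.
Foot = (4, 7, -5) − (-1/18)·(-90, -72, -18) = (-1, 3, -6).

(-1, 3, -6)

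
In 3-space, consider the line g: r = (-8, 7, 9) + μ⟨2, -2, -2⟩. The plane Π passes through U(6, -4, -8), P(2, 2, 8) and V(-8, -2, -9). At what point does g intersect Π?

UP = (-4, 6, 16), UV = (-14, 2, -1); a normal to Π is UP × UV = (-38, -228, 76).
Using U: Π has equation -38x - 228y + 76z = 76.
Substitute r = (-8, 7, 9) + t(2, -2, -2) into the plane: -608 + 228t = 76, so t = 3.
Intersection: (-8, 7, 9) + 3·(2, -2, -2) = (-2, 1, 3).

(-2, 1, 3)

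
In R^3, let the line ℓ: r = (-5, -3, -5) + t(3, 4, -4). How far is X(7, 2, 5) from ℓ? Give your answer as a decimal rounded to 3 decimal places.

Taking (-5, -3, -5) on ℓ with direction v = (3, 4, -4): w = X − (-5, -3, -5) = (12, 5, 10), and w × v = (-60, 78, 33).
Distance = |w × v| / |v| = √10773 / √41 ≈ 16.210.

16.210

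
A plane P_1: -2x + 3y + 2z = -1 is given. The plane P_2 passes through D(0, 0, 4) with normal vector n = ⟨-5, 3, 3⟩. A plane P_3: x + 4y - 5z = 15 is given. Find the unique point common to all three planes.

P_2: n·r = n·D gives -5x + 3y + 3z = 12.
Solving the 3×3 linear system -2x + 3y + 2z = -1, -5x + 3y + 3z = 12, x + 4y - 5z = 15 (e.g. by elimination or Cramer's rule, determinant = -58) gives (-6, -1, -5).

(-6, -1, -5)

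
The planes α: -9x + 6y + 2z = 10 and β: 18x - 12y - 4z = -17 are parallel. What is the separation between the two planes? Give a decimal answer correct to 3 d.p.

Rescale β by 1/(-2): -9x + 6y + 2z = 17/2. Then distance = |10 − (17/2)| / √121 ≈ 0.136.

0.136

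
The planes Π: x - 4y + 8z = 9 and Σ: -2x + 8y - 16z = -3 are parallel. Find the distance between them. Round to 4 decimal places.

0.8333

Rescale Σ by 1/(-2): x - 4y + 8z = 3/2. Then distance = |9 − (3/2)| / √81 ≈ 0.8333.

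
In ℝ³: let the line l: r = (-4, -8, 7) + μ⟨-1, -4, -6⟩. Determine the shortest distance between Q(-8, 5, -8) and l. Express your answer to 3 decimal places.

19.409

Taking (-4, -8, 7) on l with direction v = (-1, -4, -6): w = Q − (-4, -8, 7) = (-4, 13, -15), and w × v = (-138, -9, 29).
Distance = |w × v| / |v| = √19966 / √53 ≈ 19.409.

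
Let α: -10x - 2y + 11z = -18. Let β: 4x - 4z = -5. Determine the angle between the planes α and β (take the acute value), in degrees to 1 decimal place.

8.1

cos θ = |n₁·n₂| / (|n₁||n₂|) = |-84| / (√225 · √32).
θ = arccos(0.98995) ≈ 8.1°.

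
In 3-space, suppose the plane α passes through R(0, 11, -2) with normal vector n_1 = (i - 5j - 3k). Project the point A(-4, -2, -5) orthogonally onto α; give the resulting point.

(-6, 8, 1)

α: n_1·r = n_1·R gives x - 5y - 3z = -49.
Foot = A − λn with λ = (n·A − d)/|n|² = (21 − (-49))/35 = 2.
Foot = (-4, -2, -5) − 2·(1, -5, -3) = (-6, 8, 1).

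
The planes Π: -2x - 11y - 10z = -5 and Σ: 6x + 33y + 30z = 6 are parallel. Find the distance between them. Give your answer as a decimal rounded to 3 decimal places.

0.200

Rescale Σ by 1/(-3): -2x - 11y - 10z = -2. Then distance = |-5 − (-2)| / √225 ≈ 0.200.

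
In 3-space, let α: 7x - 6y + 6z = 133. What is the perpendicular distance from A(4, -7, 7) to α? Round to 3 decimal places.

n·A − d = (7)·(4) + (-6)·(-7) + (6)·(7) − 133 = -21; |n| = √121.
Distance = |-21| / √121 = 21/√121 ≈ 1.909.

1.909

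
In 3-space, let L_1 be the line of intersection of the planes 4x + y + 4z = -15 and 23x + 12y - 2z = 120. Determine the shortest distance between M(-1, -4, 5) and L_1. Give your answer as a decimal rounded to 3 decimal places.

14.784

Direction of L_1: (4, 1, 4) × (23, 12, -2) = (-50, 100, 25).
A point on L_1: solving the two plane equations with x = 2 gives (2, 5, -7).
Taking (2, 5, -7) on L_1 with direction v = (-50, 100, 25): w = M − (2, 5, -7) = (-3, -9, 12), and w × v = (-1425, -525, -750).
Distance = |w × v| / |v| = √2868750 / √13125 ≈ 14.784.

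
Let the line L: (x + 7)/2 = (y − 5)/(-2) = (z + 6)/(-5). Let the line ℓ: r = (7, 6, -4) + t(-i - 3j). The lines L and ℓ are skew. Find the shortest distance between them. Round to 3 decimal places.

L has direction (2, -2, -5) through (-7, 5, -6).
Common perpendicular direction n = (2, -2, -5) × (-1, -3, 0) = (-15, 5, -8).
With w = (7, 6, -4) − (-7, 5, -6) = (14, 1, 2), w · n = -221.
Distance = |w · n| / |n| = |-221| / √314 ≈ 12.472.

12.472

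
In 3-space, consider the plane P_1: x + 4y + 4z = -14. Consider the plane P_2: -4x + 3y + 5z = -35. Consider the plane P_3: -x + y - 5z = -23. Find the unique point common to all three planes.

(6, -7, 2)

Solving the 3×3 linear system x + 4y + 4z = -14, -4x + 3y + 5z = -35, -x + y - 5z = -23 (e.g. by elimination or Cramer's rule, determinant = -124) gives (6, -7, 2).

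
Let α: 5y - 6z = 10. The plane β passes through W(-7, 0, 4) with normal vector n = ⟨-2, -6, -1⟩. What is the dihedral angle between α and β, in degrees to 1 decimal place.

β: n·r = n·W gives -2x - 6y - z = 10.
cos θ = |n₁·n₂| / (|n₁||n₂|) = |-24| / (√61 · √41).
θ = arccos(0.47990) ≈ 61.3°.

61.3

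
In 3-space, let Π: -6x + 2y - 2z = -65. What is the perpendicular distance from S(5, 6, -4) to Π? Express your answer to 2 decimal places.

n·S − d = (-6)·(5) + (2)·(6) + (-2)·(-4) − (-65) = 55; |n| = √44.
Distance = |55| / √44 = 55/√44 ≈ 8.29.

8.29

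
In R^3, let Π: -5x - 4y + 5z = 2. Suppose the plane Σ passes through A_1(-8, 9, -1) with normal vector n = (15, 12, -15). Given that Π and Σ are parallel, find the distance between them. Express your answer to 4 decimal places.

0.3693

Σ: n·r = n·A_1 gives 15x + 12y - 15z = 3.
Rescale Σ by 1/(-3): -5x - 4y + 5z = -1. Then distance = |2 − (-1)| / √66 ≈ 0.3693.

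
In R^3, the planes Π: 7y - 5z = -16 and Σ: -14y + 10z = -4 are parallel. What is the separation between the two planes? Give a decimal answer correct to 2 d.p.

Rescale Σ by 1/(-2): 7y - 5z = 2. Then distance = |-16 − 2| / √74 ≈ 2.09.

2.09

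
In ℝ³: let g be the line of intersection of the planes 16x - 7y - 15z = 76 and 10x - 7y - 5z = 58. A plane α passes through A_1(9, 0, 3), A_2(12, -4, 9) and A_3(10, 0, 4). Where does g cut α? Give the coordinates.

Direction of g: (16, -7, -15) × (10, -7, -5) = (-70, -70, -42).
A point on g: solving the two plane equations with x = 18 gives (18, 11, 9).
A_1A_2 = (3, -4, 6), A_1A_3 = (1, 0, 1); a normal to α is A_1A_2 × A_1A_3 = (-4, 3, 4).
Using A_1: α has equation -4x + 3y + 4z = -24.
Substitute r = (18, 11, 9) + t(-70, -70, -42) into the plane: -3 + (-98)t = -24, so t = 3/14.
Intersection: (18, 11, 9) + (3/14)·(-70, -70, -42) = (3, -4, 0).

(3, -4, 0)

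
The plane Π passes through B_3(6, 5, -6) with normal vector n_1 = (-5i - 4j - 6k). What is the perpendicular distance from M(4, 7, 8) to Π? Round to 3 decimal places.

Π: n_1·r = n_1·B_3 gives -5x - 4y - 6z = -14.
n·M − d = (-5)·(4) + (-4)·(7) + (-6)·(8) − (-14) = -82; |n| = √77.
Distance = |-82| / √77 = 82/√77 ≈ 9.345.

9.345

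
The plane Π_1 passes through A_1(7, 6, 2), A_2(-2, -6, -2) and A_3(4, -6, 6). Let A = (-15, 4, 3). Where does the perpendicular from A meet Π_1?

A_1A_2 = (-9, -12, -4), A_1A_3 = (-3, -12, 4); a normal to Π_1 is A_1A_2 × A_1A_3 = (-96, 48, 72).
Using A_1: Π_1 has equation -96x + 48y + 72z = -240.
Foot = A − λn with λ = (n·A − d)/|n|² = (1848 − (-240))/16704 = 1/8.
Foot = (-15, 4, 3) − (1/8)·(-96, 48, 72) = (-3, -2, -6).

(-3, -2, -6)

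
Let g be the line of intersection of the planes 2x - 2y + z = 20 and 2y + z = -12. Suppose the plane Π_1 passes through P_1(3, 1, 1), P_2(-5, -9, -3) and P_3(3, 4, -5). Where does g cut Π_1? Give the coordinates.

Direction of g: (2, -2, 1) × (0, 2, 1) = (-4, -2, 4).
A point on g: solving the two plane equations with x = -4 gives (-4, -10, 8).
P_1P_2 = (-8, -10, -4), P_1P_3 = (0, 3, -6); a normal to Π_1 is P_1P_2 × P_1P_3 = (72, -48, -24).
Using P_1: Π_1 has equation 72x - 48y - 24z = 144.
Substitute r = (-4, -10, 8) + t(-4, -2, 4) into the plane: 0 + (-288)t = 144, so t = -1/2.
Intersection: (-4, -10, 8) + (-1/2)·(-4, -2, 4) = (-2, -9, 6).

(-2, -9, 6)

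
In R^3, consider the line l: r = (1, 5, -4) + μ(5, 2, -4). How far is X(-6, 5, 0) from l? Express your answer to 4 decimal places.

Taking (1, 5, -4) on l with direction v = (5, 2, -4): w = X − (1, 5, -4) = (-7, 0, 4), and w × v = (-8, -8, -14).
Distance = |w × v| / |v| = √324 / √45 ≈ 2.6833.

2.6833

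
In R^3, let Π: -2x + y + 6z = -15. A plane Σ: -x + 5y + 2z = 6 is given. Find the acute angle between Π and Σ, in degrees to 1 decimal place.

57.2

cos θ = |n₁·n₂| / (|n₁||n₂|) = |19| / (√41 · √30).
θ = arccos(0.54175) ≈ 57.2°.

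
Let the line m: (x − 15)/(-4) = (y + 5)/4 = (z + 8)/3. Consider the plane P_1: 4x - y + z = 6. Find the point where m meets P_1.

(3, 7, 1)

m has direction (-4, 4, 3) through (15, -5, -8).
Substitute r = (15, -5, -8) + t(-4, 4, 3) into the plane: 57 + (-17)t = 6, so t = 3.
Intersection: (15, -5, -8) + 3·(-4, 4, 3) = (3, 7, 1).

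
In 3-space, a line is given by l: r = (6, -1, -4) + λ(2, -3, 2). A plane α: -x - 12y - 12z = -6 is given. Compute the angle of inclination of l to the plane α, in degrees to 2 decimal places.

8.20

sin θ = |n·v| / (|n||v|) = |10| / (√289 · √17) = 0.14267.
θ ≈ 8.20°.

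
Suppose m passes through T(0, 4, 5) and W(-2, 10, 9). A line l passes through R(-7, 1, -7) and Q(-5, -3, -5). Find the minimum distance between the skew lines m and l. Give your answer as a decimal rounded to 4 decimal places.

A direction vector for m is W − T = (-2, 6, 4).
A direction vector for l is Q − R = (2, -4, 2).
Common perpendicular direction n = (-2, 6, 4) × (2, -4, 2) = (28, 12, -4).
With w = (-7, 1, -7) − (0, 4, 5) = (-7, -3, -12), w · n = -184.
Distance = |w · n| / |n| = |-184| / √944 ≈ 5.9887.

5.9887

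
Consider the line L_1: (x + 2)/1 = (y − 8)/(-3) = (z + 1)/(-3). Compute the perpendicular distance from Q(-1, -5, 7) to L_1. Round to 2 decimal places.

14.85

L_1 has direction (1, -3, -3) through (-2, 8, -1).
Taking (-2, 8, -1) on L_1 with direction v = (1, -3, -3): w = Q − (-2, 8, -1) = (1, -13, 8), and w × v = (63, 11, 10).
Distance = |w × v| / |v| = √4190 / √19 ≈ 14.85.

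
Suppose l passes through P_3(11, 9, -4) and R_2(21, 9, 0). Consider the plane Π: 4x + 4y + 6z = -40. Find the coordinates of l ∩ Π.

A direction vector for l is R_2 − P_3 = (10, 0, 4).
Substitute r = (11, 9, -4) + t(10, 0, 4) into the plane: 56 + 64t = -40, so t = -3/2.
Intersection: (11, 9, -4) + (-3/2)·(10, 0, 4) = (-4, 9, -10).

(-4, 9, -10)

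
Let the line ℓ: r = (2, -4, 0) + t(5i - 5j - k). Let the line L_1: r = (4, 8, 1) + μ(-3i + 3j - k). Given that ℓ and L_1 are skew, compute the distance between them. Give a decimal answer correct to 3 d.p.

9.899

Common perpendicular direction n = (5, -5, -1) × (-3, 3, -1) = (8, 8, 0).
With w = (4, 8, 1) − (2, -4, 0) = (2, 12, 1), w · n = 112.
Distance = |w · n| / |n| = |112| / √128 ≈ 9.899.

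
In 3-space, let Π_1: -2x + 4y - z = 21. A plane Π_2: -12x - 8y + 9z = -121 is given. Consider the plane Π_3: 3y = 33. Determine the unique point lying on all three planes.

(8, 11, 7)

Solving the 3×3 linear system -2x + 4y - z = 21, -12x - 8y + 9z = -121, 3y = 33 (e.g. by elimination or Cramer's rule, determinant = 90) gives (8, 11, 7).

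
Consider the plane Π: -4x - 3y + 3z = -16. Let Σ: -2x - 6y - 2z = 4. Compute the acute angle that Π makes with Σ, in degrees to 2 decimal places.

cos θ = |n₁·n₂| / (|n₁||n₂|) = |20| / (√34 · √44).
θ = arccos(0.51709) ≈ 58.86°.

58.86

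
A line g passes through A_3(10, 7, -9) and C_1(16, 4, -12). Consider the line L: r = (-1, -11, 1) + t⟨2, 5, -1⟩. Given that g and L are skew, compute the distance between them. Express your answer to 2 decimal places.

A direction vector for g is C_1 − A_3 = (6, -3, -3).
Common perpendicular direction n = (6, -3, -3) × (2, 5, -1) = (18, 0, 36).
With w = (-1, -11, 1) − (10, 7, -9) = (-11, -18, 10), w · n = 162.
Distance = |w · n| / |n| = |162| / √1620 ≈ 4.02.

4.02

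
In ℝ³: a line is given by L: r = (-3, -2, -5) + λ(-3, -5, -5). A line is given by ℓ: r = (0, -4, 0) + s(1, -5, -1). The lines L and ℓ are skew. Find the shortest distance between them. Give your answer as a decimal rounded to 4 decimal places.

1.9052

Common perpendicular direction n = (-3, -5, -5) × (1, -5, -1) = (-20, -8, 20).
With w = (0, -4, 0) − (-3, -2, -5) = (3, -2, 5), w · n = 56.
Distance = |w · n| / |n| = |56| / √864 ≈ 1.9052.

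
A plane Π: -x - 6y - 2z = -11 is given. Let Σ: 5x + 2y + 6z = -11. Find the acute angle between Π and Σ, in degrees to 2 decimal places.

cos θ = |n₁·n₂| / (|n₁||n₂|) = |-29| / (√41 · √65).
θ = arccos(0.56176) ≈ 55.82°.

55.82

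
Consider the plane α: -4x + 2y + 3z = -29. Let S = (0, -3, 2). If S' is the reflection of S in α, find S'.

(8, -7, -4)

λ = (n·S − d)/|n|² = (0 − (-29))/29 = 1.
Reflection = S − 2λn = (0, -3, 2) − 2·(-4, 2, 3) = (8, -7, -4).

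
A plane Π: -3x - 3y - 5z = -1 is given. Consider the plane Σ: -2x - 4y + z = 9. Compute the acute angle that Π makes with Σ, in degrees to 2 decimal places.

cos θ = |n₁·n₂| / (|n₁||n₂|) = |13| / (√43 · √21).
θ = arccos(0.43261) ≈ 64.37°.

64.37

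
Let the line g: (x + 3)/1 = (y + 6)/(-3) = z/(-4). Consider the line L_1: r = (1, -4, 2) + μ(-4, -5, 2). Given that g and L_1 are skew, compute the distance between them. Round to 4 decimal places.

g has direction (1, -3, -4) through (-3, -6, 0).
Common perpendicular direction n = (1, -3, -4) × (-4, -5, 2) = (-26, 14, -17).
With w = (1, -4, 2) − (-3, -6, 0) = (4, 2, 2), w · n = -110.
Distance = |w · n| / |n| = |-110| / √1161 ≈ 3.2283.

3.2283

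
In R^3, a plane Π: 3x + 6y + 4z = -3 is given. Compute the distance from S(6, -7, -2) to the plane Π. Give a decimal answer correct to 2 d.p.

n·S − d = (3)·(6) + (6)·(-7) + (4)·(-2) − (-3) = -29; |n| = √61.
Distance = |-29| / √61 = 29/√61 ≈ 3.71.

3.71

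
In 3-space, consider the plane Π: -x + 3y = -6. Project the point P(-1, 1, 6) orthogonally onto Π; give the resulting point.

(0, -2, 6)

Foot = P − λn with λ = (n·P − d)/|n|² = (4 − (-6))/10 = 1.
Foot = (-1, 1, 6) − 1·(-1, 3, 0) = (0, -2, 6).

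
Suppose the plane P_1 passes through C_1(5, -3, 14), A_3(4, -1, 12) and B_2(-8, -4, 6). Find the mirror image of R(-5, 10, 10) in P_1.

C_1A_3 = (-1, 2, -2), C_1B_2 = (-13, -1, -8); a normal to P_1 is C_1A_3 × C_1B_2 = (-18, 18, 27).
Using C_1: P_1 has equation -18x + 18y + 27z = 234.
λ = (n·R − d)/|n|² = (540 − 234)/1377 = 2/9.
Reflection = R − 2λn = (-5, 10, 10) − (4/9)·(-18, 18, 27) = (3, 2, -2).

(3, 2, -2)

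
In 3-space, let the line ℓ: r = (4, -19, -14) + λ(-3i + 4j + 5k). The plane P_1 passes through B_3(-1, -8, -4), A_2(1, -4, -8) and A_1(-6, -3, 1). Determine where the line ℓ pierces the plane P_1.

B_3A_2 = (2, 4, -4), B_3A_1 = (-5, 5, 5); a normal to P_1 is B_3A_2 × B_3A_1 = (40, 10, 30).
Using B_3: P_1 has equation 40x + 10y + 30z = -240.
Substitute r = (4, -19, -14) + t(-3, 4, 5) into the plane: -450 + 70t = -240, so t = 3.
Intersection: (4, -19, -14) + 3·(-3, 4, 5) = (-5, -7, 1).

(-5, -7, 1)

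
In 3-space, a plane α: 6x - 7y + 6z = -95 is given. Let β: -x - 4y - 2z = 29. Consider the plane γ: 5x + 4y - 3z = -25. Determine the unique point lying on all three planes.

Solving the 3×3 linear system 6x - 7y + 6z = -95, -x - 4y - 2z = 29, 5x + 4y - 3z = -25 (e.g. by elimination or Cramer's rule, determinant = 307) gives (-9, -1, -8).

(-9, -1, -8)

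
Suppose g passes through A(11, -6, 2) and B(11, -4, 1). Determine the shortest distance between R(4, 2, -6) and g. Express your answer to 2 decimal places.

A direction vector for g is B − A = (0, 2, -1).
Taking (11, -6, 2) on g with direction v = (0, 2, -1): w = R − (11, -6, 2) = (-7, 8, -8), and w × v = (8, -7, -14).
Distance = |w × v| / |v| = √309 / √5 ≈ 7.86.

7.86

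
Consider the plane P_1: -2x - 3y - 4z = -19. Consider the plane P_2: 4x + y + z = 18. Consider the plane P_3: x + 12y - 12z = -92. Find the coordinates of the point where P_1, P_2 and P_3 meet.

(4, -3, 5)

Solving the 3×3 linear system -2x - 3y - 4z = -19, 4x + y + z = 18, x + 12y - 12z = -92 (e.g. by elimination or Cramer's rule, determinant = -287) gives (4, -3, 5).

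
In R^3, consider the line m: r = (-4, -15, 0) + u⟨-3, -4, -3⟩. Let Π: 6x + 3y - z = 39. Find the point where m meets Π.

(8, 1, 12)

Substitute r = (-4, -15, 0) + t(-3, -4, -3) into the plane: -69 + (-27)t = 39, so t = -4.
Intersection: (-4, -15, 0) + (-4)·(-3, -4, -3) = (8, 1, 12).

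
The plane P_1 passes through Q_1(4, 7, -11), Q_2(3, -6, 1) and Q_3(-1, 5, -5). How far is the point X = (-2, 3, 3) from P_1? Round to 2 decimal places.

3.45

Q_1Q_2 = (-1, -13, 12), Q_1Q_3 = (-5, -2, 6); a normal to P_1 is Q_1Q_2 × Q_1Q_3 = (-54, -54, -63).
Using Q_1: P_1 has equation -54x - 54y - 63z = 99.
n·X − d = (-54)·(-2) + (-54)·(3) + (-63)·(3) − 99 = -342; |n| = √9801.
Distance = |-342| / √9801 = 342/√9801 ≈ 3.45.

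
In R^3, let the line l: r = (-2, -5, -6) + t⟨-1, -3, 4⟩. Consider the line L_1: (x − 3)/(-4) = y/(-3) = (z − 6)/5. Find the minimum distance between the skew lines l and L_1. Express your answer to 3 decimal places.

L_1 has direction (-4, -3, 5) through (3, 0, 6).
Common perpendicular direction n = (-1, -3, 4) × (-4, -3, 5) = (-3, -11, -9).
With w = (3, 0, 6) − (-2, -5, -6) = (5, 5, 12), w · n = -178.
Distance = |w · n| / |n| = |-178| / √211 ≈ 12.254.

12.254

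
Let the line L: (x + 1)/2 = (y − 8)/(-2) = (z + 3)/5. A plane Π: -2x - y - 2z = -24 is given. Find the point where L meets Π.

L has direction (2, -2, 5) through (-1, 8, -3).
Substitute r = (-1, 8, -3) + t(2, -2, 5) into the plane: 0 + (-12)t = -24, so t = 2.
Intersection: (-1, 8, -3) + 2·(2, -2, 5) = (3, 4, 7).

(3, 4, 7)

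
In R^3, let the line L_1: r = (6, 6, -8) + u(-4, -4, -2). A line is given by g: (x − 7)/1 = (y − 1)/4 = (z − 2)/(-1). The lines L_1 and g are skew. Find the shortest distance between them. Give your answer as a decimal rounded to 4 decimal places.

4.3333

g has direction (1, 4, -1) through (7, 1, 2).
Common perpendicular direction n = (-4, -4, -2) × (1, 4, -1) = (12, -6, -12).
With w = (7, 1, 2) − (6, 6, -8) = (1, -5, 10), w · n = -78.
Distance = |w · n| / |n| = |-78| / √324 ≈ 4.3333.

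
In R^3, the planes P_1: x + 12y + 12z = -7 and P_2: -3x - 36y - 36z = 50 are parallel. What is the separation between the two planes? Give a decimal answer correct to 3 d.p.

Rescale P_2 by 1/(-3): x + 12y + 12z = -50/3. Then distance = |-7 − (-50/3)| / √289 ≈ 0.569.

0.569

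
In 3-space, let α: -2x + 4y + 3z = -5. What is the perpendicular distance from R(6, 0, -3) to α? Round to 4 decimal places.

2.9711

n·R − d = (-2)·(6) + (4)·(0) + (3)·(-3) − (-5) = -16; |n| = √29.
Distance = |-16| / √29 = 16/√29 ≈ 2.9711.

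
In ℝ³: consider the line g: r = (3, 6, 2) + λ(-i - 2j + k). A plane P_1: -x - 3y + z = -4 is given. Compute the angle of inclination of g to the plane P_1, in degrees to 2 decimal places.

sin θ = |n·v| / (|n||v|) = |8| / (√11 · √6) = 0.98473.
θ ≈ 79.98°.

79.98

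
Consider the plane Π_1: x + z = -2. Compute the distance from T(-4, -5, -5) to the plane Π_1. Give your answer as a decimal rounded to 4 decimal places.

4.9497

n·T − d = (1)·(-4) + (0)·(-5) + (1)·(-5) − (-2) = -7; |n| = √2.
Distance = |-7| / √2 = 7/√2 ≈ 4.9497.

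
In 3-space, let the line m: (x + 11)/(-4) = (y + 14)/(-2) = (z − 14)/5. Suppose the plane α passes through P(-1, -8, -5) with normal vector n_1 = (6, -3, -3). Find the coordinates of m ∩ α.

m has direction (-4, -2, 5) through (-11, -14, 14).
α: n_1·r = n_1·P gives 6x - 3y - 3z = 33.
Substitute r = (-11, -14, 14) + t(-4, -2, 5) into the plane: -66 + (-33)t = 33, so t = -3.
Intersection: (-11, -14, 14) + (-3)·(-4, -2, 5) = (1, -8, -1).

(1, -8, -1)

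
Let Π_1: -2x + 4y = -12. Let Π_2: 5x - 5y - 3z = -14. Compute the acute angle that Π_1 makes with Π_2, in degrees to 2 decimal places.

29.15

cos θ = |n₁·n₂| / (|n₁||n₂|) = |-30| / (√20 · √59).
θ = arccos(0.87333) ≈ 29.15°.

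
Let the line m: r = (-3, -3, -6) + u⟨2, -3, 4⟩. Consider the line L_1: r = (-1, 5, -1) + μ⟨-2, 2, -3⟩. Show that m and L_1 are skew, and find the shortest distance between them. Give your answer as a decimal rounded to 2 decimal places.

Common perpendicular direction n = (2, -3, 4) × (-2, 2, -3) = (1, -2, -2).
With w = (-1, 5, -1) − (-3, -3, -6) = (2, 8, 5), w · n = -24.
Since n ≠ 0 the lines are not parallel, and w · n = -24 ≠ 0 so they do not intersect; hence they are skew.
Distance = |w · n| / |n| = |-24| / √9 ≈ 8.00.

8.00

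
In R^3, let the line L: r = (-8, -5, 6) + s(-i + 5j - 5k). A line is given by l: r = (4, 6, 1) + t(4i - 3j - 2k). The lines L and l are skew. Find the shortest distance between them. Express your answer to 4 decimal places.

Common perpendicular direction n = (-1, 5, -5) × (4, -3, -2) = (-25, -22, -17).
With w = (4, 6, 1) − (-8, -5, 6) = (12, 11, -5), w · n = -457.
Distance = |w · n| / |n| = |-457| / √1398 ≈ 12.2226.

12.2226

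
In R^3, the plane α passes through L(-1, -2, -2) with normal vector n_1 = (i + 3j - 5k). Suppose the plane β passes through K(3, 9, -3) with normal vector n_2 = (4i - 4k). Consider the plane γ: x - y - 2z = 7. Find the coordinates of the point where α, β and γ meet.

α: n_1·r = n_1·L gives x + 3y - 5z = 3.
β: n_2·r = n_2·K gives 4x - 4z = 24.
Solving the 3×3 linear system x + 3y - 5z = 3, 4x - 4z = 24, x - y - 2z = 7 (e.g. by elimination or Cramer's rule, determinant = 28) gives (6, -1, 0).

(6, -1, 0)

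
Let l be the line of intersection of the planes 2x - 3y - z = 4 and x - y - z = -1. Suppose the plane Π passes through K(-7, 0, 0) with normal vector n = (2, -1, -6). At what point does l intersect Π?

Direction of l: (2, -3, -1) × (1, -1, -1) = (2, 1, 1).
A point on l: solving the two plane equations with x = 1 gives (1, -2, 4).
Π: n·r = n·K gives 2x - y - 6z = -14.
Substitute r = (1, -2, 4) + t(2, 1, 1) into the plane: -20 + (-3)t = -14, so t = -2.
Intersection: (1, -2, 4) + (-2)·(2, 1, 1) = (-3, -4, 2).

(-3, -4, 2)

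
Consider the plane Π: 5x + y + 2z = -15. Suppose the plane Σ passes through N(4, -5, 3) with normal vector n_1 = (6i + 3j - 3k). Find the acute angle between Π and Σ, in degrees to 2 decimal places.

Σ: n_1·r = n_1·N gives 6x + 3y - 3z = 0.
cos θ = |n₁·n₂| / (|n₁||n₂|) = |27| / (√30 · √54).
θ = arccos(0.67082) ≈ 47.87°.

47.87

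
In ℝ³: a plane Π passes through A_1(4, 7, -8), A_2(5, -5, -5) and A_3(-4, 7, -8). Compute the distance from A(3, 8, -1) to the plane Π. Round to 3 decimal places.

7.034

A_1A_2 = (1, -12, 3), A_1A_3 = (-8, 0, 0); a normal to Π is A_1A_2 × A_1A_3 = (0, -24, -96).
Using A_1: Π has equation -24y - 96z = 600.
n·A − d = (0)·(3) + (-24)·(8) + (-96)·(-1) − 600 = -696; |n| = √9792.
Distance = |-696| / √9792 = 696/√9792 ≈ 7.034.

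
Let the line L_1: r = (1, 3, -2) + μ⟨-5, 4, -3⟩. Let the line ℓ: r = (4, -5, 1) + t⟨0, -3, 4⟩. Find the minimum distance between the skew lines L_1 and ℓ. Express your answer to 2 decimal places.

Common perpendicular direction n = (-5, 4, -3) × (0, -3, 4) = (7, 20, 15).
With w = (4, -5, 1) − (1, 3, -2) = (3, -8, 3), w · n = -94.
Distance = |w · n| / |n| = |-94| / √674 ≈ 3.62.

3.62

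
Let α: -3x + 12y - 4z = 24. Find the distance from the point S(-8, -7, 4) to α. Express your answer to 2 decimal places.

7.69

n·S − d = (-3)·(-8) + (12)·(-7) + (-4)·(4) − 24 = -100; |n| = √169.
Distance = |-100| / √169 = 100/√169 ≈ 7.69.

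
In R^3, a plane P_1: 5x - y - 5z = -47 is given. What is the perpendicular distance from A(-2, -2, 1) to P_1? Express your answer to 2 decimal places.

n·A − d = (5)·(-2) + (-1)·(-2) + (-5)·(1) − (-47) = 34; |n| = √51.
Distance = |34| / √51 = 34/√51 ≈ 4.76.

4.76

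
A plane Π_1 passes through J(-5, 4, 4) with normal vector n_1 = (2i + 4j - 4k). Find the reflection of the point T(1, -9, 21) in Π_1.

(13, 15, -3)

Π_1: n_1·r = n_1·J gives 2x + 4y - 4z = -10.
λ = (n·T − d)/|n|² = (-118 − (-10))/36 = -3.
Reflection = T − 2λn = (1, -9, 21) − (-6)·(2, 4, -4) = (13, 15, -3).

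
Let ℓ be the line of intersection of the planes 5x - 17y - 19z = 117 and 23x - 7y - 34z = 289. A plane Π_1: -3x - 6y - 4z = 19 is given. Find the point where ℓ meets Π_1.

(-1, 4, -10)

Direction of ℓ: (5, -17, -19) × (23, -7, -34) = (445, -267, 356).
A point on ℓ: solving the two plane equations with x = 19 gives (19, -8, 6).
Substitute r = (19, -8, 6) + t(445, -267, 356) into the plane: -33 + (-1157)t = 19, so t = -4/89.
Intersection: (19, -8, 6) + (-4/89)·(445, -267, 356) = (-1, 4, -10).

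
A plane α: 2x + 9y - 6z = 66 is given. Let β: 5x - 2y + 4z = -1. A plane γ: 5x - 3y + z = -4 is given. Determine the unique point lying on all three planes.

(3, 6, -1)

Solving the 3×3 linear system 2x + 9y - 6z = 66, 5x - 2y + 4z = -1, 5x - 3y + z = -4 (e.g. by elimination or Cramer's rule, determinant = 185) gives (3, 6, -1).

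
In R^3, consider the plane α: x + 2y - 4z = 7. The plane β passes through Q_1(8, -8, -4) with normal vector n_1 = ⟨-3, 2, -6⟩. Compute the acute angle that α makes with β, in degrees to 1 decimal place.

38.8

β: n_1·r = n_1·Q_1 gives -3x + 2y - 6z = -16.
cos θ = |n₁·n₂| / (|n₁||n₂|) = |25| / (√21 · √49).
θ = arccos(0.77935) ≈ 38.8°.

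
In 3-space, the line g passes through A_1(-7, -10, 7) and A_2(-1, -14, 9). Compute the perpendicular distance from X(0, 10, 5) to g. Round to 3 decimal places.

20.530

A direction vector for g is A_2 − A_1 = (6, -4, 2).
Taking (-7, -10, 7) on g with direction v = (6, -4, 2): w = X − (-7, -10, 7) = (7, 20, -2), and w × v = (32, -26, -148).
Distance = |w × v| / |v| = √23604 / √56 ≈ 20.530.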